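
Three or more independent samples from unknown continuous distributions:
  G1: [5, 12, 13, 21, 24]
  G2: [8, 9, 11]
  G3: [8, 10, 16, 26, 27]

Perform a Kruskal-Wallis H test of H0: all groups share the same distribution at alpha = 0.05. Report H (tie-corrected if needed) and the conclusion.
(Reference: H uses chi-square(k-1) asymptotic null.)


Step 1: Combine all N = 13 observations and assign midranks.
sorted (value, group, rank): (5,G1,1), (8,G2,2.5), (8,G3,2.5), (9,G2,4), (10,G3,5), (11,G2,6), (12,G1,7), (13,G1,8), (16,G3,9), (21,G1,10), (24,G1,11), (26,G3,12), (27,G3,13)
Step 2: Sum ranks within each group.
R_1 = 37 (n_1 = 5)
R_2 = 12.5 (n_2 = 3)
R_3 = 41.5 (n_3 = 5)
Step 3: H = 12/(N(N+1)) * sum(R_i^2/n_i) - 3(N+1)
     = 12/(13*14) * (37^2/5 + 12.5^2/3 + 41.5^2/5) - 3*14
     = 0.065934 * 670.333 - 42
     = 2.197802.
Step 4: Ties present; correction factor C = 1 - 6/(13^3 - 13) = 0.997253. Corrected H = 2.197802 / 0.997253 = 2.203857.
Step 5: Under H0, H ~ chi^2(2); p-value = 0.332230.
Step 6: alpha = 0.05. fail to reject H0.

H = 2.2039, df = 2, p = 0.332230, fail to reject H0.


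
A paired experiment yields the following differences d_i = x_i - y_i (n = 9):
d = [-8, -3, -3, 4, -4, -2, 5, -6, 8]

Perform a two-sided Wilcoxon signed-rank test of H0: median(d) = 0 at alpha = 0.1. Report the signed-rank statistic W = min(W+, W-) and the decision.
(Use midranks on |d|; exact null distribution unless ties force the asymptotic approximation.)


Step 1: Drop any zero differences (none here) and take |d_i|.
|d| = [8, 3, 3, 4, 4, 2, 5, 6, 8]
Step 2: Midrank |d_i| (ties get averaged ranks).
ranks: |8|->8.5, |3|->2.5, |3|->2.5, |4|->4.5, |4|->4.5, |2|->1, |5|->6, |6|->7, |8|->8.5
Step 3: Attach original signs; sum ranks with positive sign and with negative sign.
W+ = 4.5 + 6 + 8.5 = 19
W- = 8.5 + 2.5 + 2.5 + 4.5 + 1 + 7 = 26
(Check: W+ + W- = 45 should equal n(n+1)/2 = 45.)
Step 4: Test statistic W = min(W+, W-) = 19.
Step 5: Ties in |d|, so use the tie-corrected normal approximation.
        E[W] = n(n+1)/4 = 9*10/4 = 22.5.
        Tie groups: |d|=3 (t=2), |d|=4 (t=2), |d|=8 (t=2); sum(t^3 - t) = 18.
        Var[W] = n(n+1)(2n+1)/24 - sum(t^3-t)/48 = 1710/24 - 18/48 = 70.875.
        z = (W - E[W]) / sqrt(Var[W]) = (19 - 22.5) / 8.4187 = -0.4157.
        Two-sided p = 2*Phi(z) = 0.677600.
Step 6: alpha = 0.1. fail to reject H0.

W+ = 19, W- = 26, W = min = 19, p = 0.677600, fail to reject H0.


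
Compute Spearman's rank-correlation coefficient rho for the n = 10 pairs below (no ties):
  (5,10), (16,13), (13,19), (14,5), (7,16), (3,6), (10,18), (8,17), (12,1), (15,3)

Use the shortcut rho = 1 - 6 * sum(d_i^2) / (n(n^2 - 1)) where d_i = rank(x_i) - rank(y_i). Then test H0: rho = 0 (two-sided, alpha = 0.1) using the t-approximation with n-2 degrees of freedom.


Step 1: Rank x and y separately (midranks; no ties here).
rank(x): 5->2, 16->10, 13->7, 14->8, 7->3, 3->1, 10->5, 8->4, 12->6, 15->9
rank(y): 10->5, 13->6, 19->10, 5->3, 16->7, 6->4, 18->9, 17->8, 1->1, 3->2
Step 2: d_i = R_x(i) - R_y(i); compute d_i^2.
  (2-5)^2=9, (10-6)^2=16, (7-10)^2=9, (8-3)^2=25, (3-7)^2=16, (1-4)^2=9, (5-9)^2=16, (4-8)^2=16, (6-1)^2=25, (9-2)^2=49
sum(d^2) = 190.
Step 3: rho = 1 - 6*190 / (10*(10^2 - 1)) = 1 - 1140/990 = -0.151515.
Step 4: Under H0, t = rho * sqrt((n-2)/(1-rho^2)) = -0.4336 ~ t(8).
Step 5: Two-sided p-value from the t-distribution with 8 df = 0.676065.
Step 6: alpha = 0.1. fail to reject H0.

rho = -0.1515, p = 0.676065, fail to reject H0 at alpha = 0.1.


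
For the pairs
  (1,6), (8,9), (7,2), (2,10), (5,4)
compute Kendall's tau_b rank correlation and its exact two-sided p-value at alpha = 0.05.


Step 1: Enumerate the 10 unordered pairs (i,j) with i<j and classify each by sign(x_j-x_i) * sign(y_j-y_i).
  (1,2):dx=+7,dy=+3->C; (1,3):dx=+6,dy=-4->D; (1,4):dx=+1,dy=+4->C; (1,5):dx=+4,dy=-2->D
  (2,3):dx=-1,dy=-7->C; (2,4):dx=-6,dy=+1->D; (2,5):dx=-3,dy=-5->C; (3,4):dx=-5,dy=+8->D
  (3,5):dx=-2,dy=+2->D; (4,5):dx=+3,dy=-6->D
Step 2: C = 4, D = 6, total pairs = 10.
Step 3: tau = (C - D)/(n(n-1)/2) = (4 - 6)/10 = -0.200000.
Step 4: Exact two-sided p-value (enumerate n! = 120 permutations of y under H0): p = 0.816667.
Step 5: alpha = 0.05. fail to reject H0.

tau_b = -0.2000 (C=4, D=6), p = 0.816667, fail to reject H0.


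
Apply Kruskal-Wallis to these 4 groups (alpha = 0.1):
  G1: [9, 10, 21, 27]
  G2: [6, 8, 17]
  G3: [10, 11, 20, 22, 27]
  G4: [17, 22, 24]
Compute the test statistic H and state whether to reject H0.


Step 1: Combine all N = 15 observations and assign midranks.
sorted (value, group, rank): (6,G2,1), (8,G2,2), (9,G1,3), (10,G1,4.5), (10,G3,4.5), (11,G3,6), (17,G2,7.5), (17,G4,7.5), (20,G3,9), (21,G1,10), (22,G3,11.5), (22,G4,11.5), (24,G4,13), (27,G1,14.5), (27,G3,14.5)
Step 2: Sum ranks within each group.
R_1 = 32 (n_1 = 4)
R_2 = 10.5 (n_2 = 3)
R_3 = 45.5 (n_3 = 5)
R_4 = 32 (n_4 = 3)
Step 3: H = 12/(N(N+1)) * sum(R_i^2/n_i) - 3(N+1)
     = 12/(15*16) * (32^2/4 + 10.5^2/3 + 45.5^2/5 + 32^2/3) - 3*16
     = 0.050000 * 1048.13 - 48
     = 4.406667.
Step 4: Ties present; correction factor C = 1 - 24/(15^3 - 15) = 0.992857. Corrected H = 4.406667 / 0.992857 = 4.438369.
Step 5: Under H0, H ~ chi^2(3); p-value = 0.217854.
Step 6: alpha = 0.1. fail to reject H0.

H = 4.4384, df = 3, p = 0.217854, fail to reject H0.


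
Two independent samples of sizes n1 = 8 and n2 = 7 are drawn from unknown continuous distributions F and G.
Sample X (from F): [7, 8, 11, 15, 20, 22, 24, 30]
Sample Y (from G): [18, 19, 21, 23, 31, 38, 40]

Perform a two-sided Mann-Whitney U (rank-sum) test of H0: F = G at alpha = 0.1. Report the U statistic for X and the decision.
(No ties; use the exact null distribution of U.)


Step 1: Combine and sort all 15 observations; assign midranks.
sorted (value, group): (7,X), (8,X), (11,X), (15,X), (18,Y), (19,Y), (20,X), (21,Y), (22,X), (23,Y), (24,X), (30,X), (31,Y), (38,Y), (40,Y)
ranks: 7->1, 8->2, 11->3, 15->4, 18->5, 19->6, 20->7, 21->8, 22->9, 23->10, 24->11, 30->12, 31->13, 38->14, 40->15
Step 2: Rank sum for X: R1 = 1 + 2 + 3 + 4 + 7 + 9 + 11 + 12 = 49.
Step 3: U_X = R1 - n1(n1+1)/2 = 49 - 8*9/2 = 49 - 36 = 13.
       U_Y = n1*n2 - U_X = 56 - 13 = 43.
Step 4: No ties, so the exact null distribution of U (based on enumerating the C(15,8) = 6435 equally likely rank assignments) gives the two-sided p-value.
Step 5: p-value = 0.093862; compare to alpha = 0.1. reject H0.

U_X = 13, p = 0.093862, reject H0 at alpha = 0.1.


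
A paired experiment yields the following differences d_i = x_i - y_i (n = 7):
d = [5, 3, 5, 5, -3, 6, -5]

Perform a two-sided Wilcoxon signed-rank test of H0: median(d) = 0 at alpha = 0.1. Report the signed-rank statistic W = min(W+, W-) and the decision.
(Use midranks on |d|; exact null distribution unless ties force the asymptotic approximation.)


Step 1: Drop any zero differences (none here) and take |d_i|.
|d| = [5, 3, 5, 5, 3, 6, 5]
Step 2: Midrank |d_i| (ties get averaged ranks).
ranks: |5|->4.5, |3|->1.5, |5|->4.5, |5|->4.5, |3|->1.5, |6|->7, |5|->4.5
Step 3: Attach original signs; sum ranks with positive sign and with negative sign.
W+ = 4.5 + 1.5 + 4.5 + 4.5 + 7 = 22
W- = 1.5 + 4.5 = 6
(Check: W+ + W- = 28 should equal n(n+1)/2 = 28.)
Step 4: Test statistic W = min(W+, W-) = 6.
Step 5: Ties in |d|, so use the tie-corrected normal approximation.
        E[W] = n(n+1)/4 = 7*8/4 = 14.
        Tie groups: |d|=3 (t=2), |d|=5 (t=4); sum(t^3 - t) = 66.
        Var[W] = n(n+1)(2n+1)/24 - sum(t^3-t)/48 = 840/24 - 66/48 = 33.625.
        z = (W - E[W]) / sqrt(Var[W]) = (6 - 14) / 5.7987 = -1.3796.
        Two-sided p = 2*Phi(z) = 0.167704.
Step 6: alpha = 0.1. fail to reject H0.

W+ = 22, W- = 6, W = min = 6, p = 0.167704, fail to reject H0.


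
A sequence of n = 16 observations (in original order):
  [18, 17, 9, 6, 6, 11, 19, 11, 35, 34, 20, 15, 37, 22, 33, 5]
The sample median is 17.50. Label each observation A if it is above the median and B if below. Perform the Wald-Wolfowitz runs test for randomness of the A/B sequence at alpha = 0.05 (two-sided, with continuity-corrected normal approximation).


Step 1: Compute median = 17.50; label A = above, B = below.
Labels in order: ABBBBBABAAABAAAB  (n_A = 8, n_B = 8)
Step 2: Count runs R = 8.
Step 3: Under H0 (random ordering), E[R] = 2*n_A*n_B/(n_A+n_B) + 1 = 2*8*8/16 + 1 = 9.0000.
        Var[R] = 2*n_A*n_B*(2*n_A*n_B - n_A - n_B) / ((n_A+n_B)^2 * (n_A+n_B-1)) = 14336/3840 = 3.7333.
        SD[R] = 1.9322.
Step 4: Continuity-corrected z = (R + 0.5 - E[R]) / SD[R] = (8 + 0.5 - 9.0000) / 1.9322 = -0.2588.
Step 5: Two-sided p-value via normal approximation = 2*(1 - Phi(|z|)) = 0.795809.
Step 6: alpha = 0.05. fail to reject H0.

R = 8, z = -0.2588, p = 0.795809, fail to reject H0.


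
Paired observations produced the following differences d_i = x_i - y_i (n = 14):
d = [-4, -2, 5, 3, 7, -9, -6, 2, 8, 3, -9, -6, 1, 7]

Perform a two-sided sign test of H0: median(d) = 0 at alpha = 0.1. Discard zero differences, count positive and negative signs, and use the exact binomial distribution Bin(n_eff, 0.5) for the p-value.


Step 1: Discard zero differences. Original n = 14; n_eff = number of nonzero differences = 14.
Nonzero differences (with sign): -4, -2, +5, +3, +7, -9, -6, +2, +8, +3, -9, -6, +1, +7
Step 2: Count signs: positive = 8, negative = 6.
Step 3: Under H0: P(positive) = 0.5, so the number of positives S ~ Bin(14, 0.5).
Step 4: Two-sided exact p-value = sum of Bin(14,0.5) probabilities at or below the observed probability = 0.790527.
Step 5: alpha = 0.1. fail to reject H0.

n_eff = 14, pos = 8, neg = 6, p = 0.790527, fail to reject H0.


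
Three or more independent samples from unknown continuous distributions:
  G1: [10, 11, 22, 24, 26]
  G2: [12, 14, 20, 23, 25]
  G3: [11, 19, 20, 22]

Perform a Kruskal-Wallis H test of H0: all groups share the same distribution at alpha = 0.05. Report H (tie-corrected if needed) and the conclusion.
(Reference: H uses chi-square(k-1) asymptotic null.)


Step 1: Combine all N = 14 observations and assign midranks.
sorted (value, group, rank): (10,G1,1), (11,G1,2.5), (11,G3,2.5), (12,G2,4), (14,G2,5), (19,G3,6), (20,G2,7.5), (20,G3,7.5), (22,G1,9.5), (22,G3,9.5), (23,G2,11), (24,G1,12), (25,G2,13), (26,G1,14)
Step 2: Sum ranks within each group.
R_1 = 39 (n_1 = 5)
R_2 = 40.5 (n_2 = 5)
R_3 = 25.5 (n_3 = 4)
Step 3: H = 12/(N(N+1)) * sum(R_i^2/n_i) - 3(N+1)
     = 12/(14*15) * (39^2/5 + 40.5^2/5 + 25.5^2/4) - 3*15
     = 0.057143 * 794.812 - 45
     = 0.417857.
Step 4: Ties present; correction factor C = 1 - 18/(14^3 - 14) = 0.993407. Corrected H = 0.417857 / 0.993407 = 0.420631.
Step 5: Under H0, H ~ chi^2(2); p-value = 0.810329.
Step 6: alpha = 0.05. fail to reject H0.

H = 0.4206, df = 2, p = 0.810329, fail to reject H0.


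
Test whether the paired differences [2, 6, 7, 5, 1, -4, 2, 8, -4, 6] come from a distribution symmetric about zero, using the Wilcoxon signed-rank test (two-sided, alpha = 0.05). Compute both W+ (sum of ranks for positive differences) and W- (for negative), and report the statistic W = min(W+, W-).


Step 1: Drop any zero differences (none here) and take |d_i|.
|d| = [2, 6, 7, 5, 1, 4, 2, 8, 4, 6]
Step 2: Midrank |d_i| (ties get averaged ranks).
ranks: |2|->2.5, |6|->7.5, |7|->9, |5|->6, |1|->1, |4|->4.5, |2|->2.5, |8|->10, |4|->4.5, |6|->7.5
Step 3: Attach original signs; sum ranks with positive sign and with negative sign.
W+ = 2.5 + 7.5 + 9 + 6 + 1 + 2.5 + 10 + 7.5 = 46
W- = 4.5 + 4.5 = 9
(Check: W+ + W- = 55 should equal n(n+1)/2 = 55.)
Step 4: Test statistic W = min(W+, W-) = 9.
Step 5: Ties in |d|, so use the tie-corrected normal approximation.
        E[W] = n(n+1)/4 = 10*11/4 = 27.5.
        Tie groups: |d|=2 (t=2), |d|=4 (t=2), |d|=6 (t=2); sum(t^3 - t) = 18.
        Var[W] = n(n+1)(2n+1)/24 - sum(t^3-t)/48 = 2310/24 - 18/48 = 95.875.
        z = (W - E[W]) / sqrt(Var[W]) = (9 - 27.5) / 9.7916 = -1.8894.
        Two-sided p = 2*Phi(z) = 0.058841.
Step 6: alpha = 0.05. fail to reject H0.

W+ = 46, W- = 9, W = min = 9, p = 0.058841, fail to reject H0.


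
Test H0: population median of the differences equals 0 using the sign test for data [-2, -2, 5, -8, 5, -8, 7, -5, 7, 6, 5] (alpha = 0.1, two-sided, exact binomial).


Step 1: Discard zero differences. Original n = 11; n_eff = number of nonzero differences = 11.
Nonzero differences (with sign): -2, -2, +5, -8, +5, -8, +7, -5, +7, +6, +5
Step 2: Count signs: positive = 6, negative = 5.
Step 3: Under H0: P(positive) = 0.5, so the number of positives S ~ Bin(11, 0.5).
Step 4: Two-sided exact p-value = sum of Bin(11,0.5) probabilities at or below the observed probability = 1.000000.
Step 5: alpha = 0.1. fail to reject H0.

n_eff = 11, pos = 6, neg = 5, p = 1.000000, fail to reject H0.


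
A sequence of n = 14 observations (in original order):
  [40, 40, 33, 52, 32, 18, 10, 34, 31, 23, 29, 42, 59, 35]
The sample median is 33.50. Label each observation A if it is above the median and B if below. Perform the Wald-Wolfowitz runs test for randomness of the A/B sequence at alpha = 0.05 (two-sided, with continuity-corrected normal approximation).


Step 1: Compute median = 33.50; label A = above, B = below.
Labels in order: AABABBBABBBAAA  (n_A = 7, n_B = 7)
Step 2: Count runs R = 7.
Step 3: Under H0 (random ordering), E[R] = 2*n_A*n_B/(n_A+n_B) + 1 = 2*7*7/14 + 1 = 8.0000.
        Var[R] = 2*n_A*n_B*(2*n_A*n_B - n_A - n_B) / ((n_A+n_B)^2 * (n_A+n_B-1)) = 8232/2548 = 3.2308.
        SD[R] = 1.7974.
Step 4: Continuity-corrected z = (R + 0.5 - E[R]) / SD[R] = (7 + 0.5 - 8.0000) / 1.7974 = -0.2782.
Step 5: Two-sided p-value via normal approximation = 2*(1 - Phi(|z|)) = 0.780879.
Step 6: alpha = 0.05. fail to reject H0.

R = 7, z = -0.2782, p = 0.780879, fail to reject H0.


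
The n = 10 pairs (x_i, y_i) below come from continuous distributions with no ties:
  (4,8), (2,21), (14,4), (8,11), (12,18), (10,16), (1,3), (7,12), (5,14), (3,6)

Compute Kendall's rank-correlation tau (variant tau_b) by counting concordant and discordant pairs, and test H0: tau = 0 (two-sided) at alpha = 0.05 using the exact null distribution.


Step 1: Enumerate the 45 unordered pairs (i,j) with i<j and classify each by sign(x_j-x_i) * sign(y_j-y_i).
  (1,2):dx=-2,dy=+13->D; (1,3):dx=+10,dy=-4->D; (1,4):dx=+4,dy=+3->C; (1,5):dx=+8,dy=+10->C
  (1,6):dx=+6,dy=+8->C; (1,7):dx=-3,dy=-5->C; (1,8):dx=+3,dy=+4->C; (1,9):dx=+1,dy=+6->C
  (1,10):dx=-1,dy=-2->C; (2,3):dx=+12,dy=-17->D; (2,4):dx=+6,dy=-10->D; (2,5):dx=+10,dy=-3->D
  (2,6):dx=+8,dy=-5->D; (2,7):dx=-1,dy=-18->C; (2,8):dx=+5,dy=-9->D; (2,9):dx=+3,dy=-7->D
  (2,10):dx=+1,dy=-15->D; (3,4):dx=-6,dy=+7->D; (3,5):dx=-2,dy=+14->D; (3,6):dx=-4,dy=+12->D
  (3,7):dx=-13,dy=-1->C; (3,8):dx=-7,dy=+8->D; (3,9):dx=-9,dy=+10->D; (3,10):dx=-11,dy=+2->D
  (4,5):dx=+4,dy=+7->C; (4,6):dx=+2,dy=+5->C; (4,7):dx=-7,dy=-8->C; (4,8):dx=-1,dy=+1->D
  (4,9):dx=-3,dy=+3->D; (4,10):dx=-5,dy=-5->C; (5,6):dx=-2,dy=-2->C; (5,7):dx=-11,dy=-15->C
  (5,8):dx=-5,dy=-6->C; (5,9):dx=-7,dy=-4->C; (5,10):dx=-9,dy=-12->C; (6,7):dx=-9,dy=-13->C
  (6,8):dx=-3,dy=-4->C; (6,9):dx=-5,dy=-2->C; (6,10):dx=-7,dy=-10->C; (7,8):dx=+6,dy=+9->C
  (7,9):dx=+4,dy=+11->C; (7,10):dx=+2,dy=+3->C; (8,9):dx=-2,dy=+2->D; (8,10):dx=-4,dy=-6->C
  (9,10):dx=-2,dy=-8->C
Step 2: C = 27, D = 18, total pairs = 45.
Step 3: tau = (C - D)/(n(n-1)/2) = (27 - 18)/45 = 0.200000.
Step 4: Exact two-sided p-value (enumerate n! = 3628800 permutations of y under H0): p = 0.484313.
Step 5: alpha = 0.05. fail to reject H0.

tau_b = 0.2000 (C=27, D=18), p = 0.484313, fail to reject H0.


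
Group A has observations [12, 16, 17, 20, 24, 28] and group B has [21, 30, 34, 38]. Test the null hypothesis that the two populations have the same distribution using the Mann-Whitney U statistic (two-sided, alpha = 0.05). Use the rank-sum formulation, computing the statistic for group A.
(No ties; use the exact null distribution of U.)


Step 1: Combine and sort all 10 observations; assign midranks.
sorted (value, group): (12,X), (16,X), (17,X), (20,X), (21,Y), (24,X), (28,X), (30,Y), (34,Y), (38,Y)
ranks: 12->1, 16->2, 17->3, 20->4, 21->5, 24->6, 28->7, 30->8, 34->9, 38->10
Step 2: Rank sum for X: R1 = 1 + 2 + 3 + 4 + 6 + 7 = 23.
Step 3: U_X = R1 - n1(n1+1)/2 = 23 - 6*7/2 = 23 - 21 = 2.
       U_Y = n1*n2 - U_X = 24 - 2 = 22.
Step 4: No ties, so the exact null distribution of U (based on enumerating the C(10,6) = 210 equally likely rank assignments) gives the two-sided p-value.
Step 5: p-value = 0.038095; compare to alpha = 0.05. reject H0.

U_X = 2, p = 0.038095, reject H0 at alpha = 0.05.


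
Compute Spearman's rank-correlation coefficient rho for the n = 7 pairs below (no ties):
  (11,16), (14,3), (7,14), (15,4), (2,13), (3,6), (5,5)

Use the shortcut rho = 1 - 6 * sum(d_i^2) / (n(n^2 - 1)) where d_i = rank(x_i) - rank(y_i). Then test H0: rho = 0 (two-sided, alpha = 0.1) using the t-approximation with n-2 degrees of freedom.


Step 1: Rank x and y separately (midranks; no ties here).
rank(x): 11->5, 14->6, 7->4, 15->7, 2->1, 3->2, 5->3
rank(y): 16->7, 3->1, 14->6, 4->2, 13->5, 6->4, 5->3
Step 2: d_i = R_x(i) - R_y(i); compute d_i^2.
  (5-7)^2=4, (6-1)^2=25, (4-6)^2=4, (7-2)^2=25, (1-5)^2=16, (2-4)^2=4, (3-3)^2=0
sum(d^2) = 78.
Step 3: rho = 1 - 6*78 / (7*(7^2 - 1)) = 1 - 468/336 = -0.392857.
Step 4: Under H0, t = rho * sqrt((n-2)/(1-rho^2)) = -0.9553 ~ t(5).
Step 5: Two-sided p-value from the t-distribution with 5 df = 0.383317.
Step 6: alpha = 0.1. fail to reject H0.

rho = -0.3929, p = 0.383317, fail to reject H0 at alpha = 0.1.


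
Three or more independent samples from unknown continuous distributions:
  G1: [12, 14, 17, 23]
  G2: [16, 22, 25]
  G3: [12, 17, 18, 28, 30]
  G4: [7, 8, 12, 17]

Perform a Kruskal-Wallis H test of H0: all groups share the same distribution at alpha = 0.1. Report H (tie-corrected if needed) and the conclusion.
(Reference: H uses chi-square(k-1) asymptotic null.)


Step 1: Combine all N = 16 observations and assign midranks.
sorted (value, group, rank): (7,G4,1), (8,G4,2), (12,G1,4), (12,G3,4), (12,G4,4), (14,G1,6), (16,G2,7), (17,G1,9), (17,G3,9), (17,G4,9), (18,G3,11), (22,G2,12), (23,G1,13), (25,G2,14), (28,G3,15), (30,G3,16)
Step 2: Sum ranks within each group.
R_1 = 32 (n_1 = 4)
R_2 = 33 (n_2 = 3)
R_3 = 55 (n_3 = 5)
R_4 = 16 (n_4 = 4)
Step 3: H = 12/(N(N+1)) * sum(R_i^2/n_i) - 3(N+1)
     = 12/(16*17) * (32^2/4 + 33^2/3 + 55^2/5 + 16^2/4) - 3*17
     = 0.044118 * 1288 - 51
     = 5.823529.
Step 4: Ties present; correction factor C = 1 - 48/(16^3 - 16) = 0.988235. Corrected H = 5.823529 / 0.988235 = 5.892857.
Step 5: Under H0, H ~ chi^2(3); p-value = 0.116941.
Step 6: alpha = 0.1. fail to reject H0.

H = 5.8929, df = 3, p = 0.116941, fail to reject H0.


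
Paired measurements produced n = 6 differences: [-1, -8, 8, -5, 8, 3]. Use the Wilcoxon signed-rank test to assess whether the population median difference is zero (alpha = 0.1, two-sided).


Step 1: Drop any zero differences (none here) and take |d_i|.
|d| = [1, 8, 8, 5, 8, 3]
Step 2: Midrank |d_i| (ties get averaged ranks).
ranks: |1|->1, |8|->5, |8|->5, |5|->3, |8|->5, |3|->2
Step 3: Attach original signs; sum ranks with positive sign and with negative sign.
W+ = 5 + 5 + 2 = 12
W- = 1 + 5 + 3 = 9
(Check: W+ + W- = 21 should equal n(n+1)/2 = 21.)
Step 4: Test statistic W = min(W+, W-) = 9.
Step 5: Ties in |d|, so use the tie-corrected normal approximation.
        E[W] = n(n+1)/4 = 6*7/4 = 10.5.
        Tie groups: |d|=8 (t=3); sum(t^3 - t) = 24.
        Var[W] = n(n+1)(2n+1)/24 - sum(t^3-t)/48 = 546/24 - 24/48 = 22.25.
        z = (W - E[W]) / sqrt(Var[W]) = (9 - 10.5) / 4.7170 = -0.3180.
        Two-sided p = 2*Phi(z) = 0.750485.
Step 6: alpha = 0.1. fail to reject H0.

W+ = 12, W- = 9, W = min = 9, p = 0.750485, fail to reject H0.


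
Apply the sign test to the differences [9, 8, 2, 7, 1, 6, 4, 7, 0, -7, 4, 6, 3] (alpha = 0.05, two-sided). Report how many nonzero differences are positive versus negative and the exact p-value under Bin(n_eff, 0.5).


Step 1: Discard zero differences. Original n = 13; n_eff = number of nonzero differences = 12.
Nonzero differences (with sign): +9, +8, +2, +7, +1, +6, +4, +7, -7, +4, +6, +3
Step 2: Count signs: positive = 11, negative = 1.
Step 3: Under H0: P(positive) = 0.5, so the number of positives S ~ Bin(12, 0.5).
Step 4: Two-sided exact p-value = sum of Bin(12,0.5) probabilities at or below the observed probability = 0.006348.
Step 5: alpha = 0.05. reject H0.

n_eff = 12, pos = 11, neg = 1, p = 0.006348, reject H0.


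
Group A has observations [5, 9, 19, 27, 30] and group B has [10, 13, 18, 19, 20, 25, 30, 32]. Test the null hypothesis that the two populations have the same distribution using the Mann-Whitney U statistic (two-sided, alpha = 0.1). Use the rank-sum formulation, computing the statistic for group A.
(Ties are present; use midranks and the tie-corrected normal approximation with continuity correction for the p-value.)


Step 1: Combine and sort all 13 observations; assign midranks.
sorted (value, group): (5,X), (9,X), (10,Y), (13,Y), (18,Y), (19,X), (19,Y), (20,Y), (25,Y), (27,X), (30,X), (30,Y), (32,Y)
ranks: 5->1, 9->2, 10->3, 13->4, 18->5, 19->6.5, 19->6.5, 20->8, 25->9, 27->10, 30->11.5, 30->11.5, 32->13
Step 2: Rank sum for X: R1 = 1 + 2 + 6.5 + 10 + 11.5 = 31.
Step 3: U_X = R1 - n1(n1+1)/2 = 31 - 5*6/2 = 31 - 15 = 16.
       U_Y = n1*n2 - U_X = 40 - 16 = 24.
Step 4: Ties are present, so use the tie-corrected normal approximation (with continuity correction) for the p-value.
Step 5: p-value = 0.607419; compare to alpha = 0.1. fail to reject H0.

U_X = 16, p = 0.607419, fail to reject H0 at alpha = 0.1.


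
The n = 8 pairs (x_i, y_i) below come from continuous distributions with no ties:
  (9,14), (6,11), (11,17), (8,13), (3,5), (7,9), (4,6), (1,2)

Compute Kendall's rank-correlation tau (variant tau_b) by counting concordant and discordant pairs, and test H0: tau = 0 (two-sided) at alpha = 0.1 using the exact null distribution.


Step 1: Enumerate the 28 unordered pairs (i,j) with i<j and classify each by sign(x_j-x_i) * sign(y_j-y_i).
  (1,2):dx=-3,dy=-3->C; (1,3):dx=+2,dy=+3->C; (1,4):dx=-1,dy=-1->C; (1,5):dx=-6,dy=-9->C
  (1,6):dx=-2,dy=-5->C; (1,7):dx=-5,dy=-8->C; (1,8):dx=-8,dy=-12->C; (2,3):dx=+5,dy=+6->C
  (2,4):dx=+2,dy=+2->C; (2,5):dx=-3,dy=-6->C; (2,6):dx=+1,dy=-2->D; (2,7):dx=-2,dy=-5->C
  (2,8):dx=-5,dy=-9->C; (3,4):dx=-3,dy=-4->C; (3,5):dx=-8,dy=-12->C; (3,6):dx=-4,dy=-8->C
  (3,7):dx=-7,dy=-11->C; (3,8):dx=-10,dy=-15->C; (4,5):dx=-5,dy=-8->C; (4,6):dx=-1,dy=-4->C
  (4,7):dx=-4,dy=-7->C; (4,8):dx=-7,dy=-11->C; (5,6):dx=+4,dy=+4->C; (5,7):dx=+1,dy=+1->C
  (5,8):dx=-2,dy=-3->C; (6,7):dx=-3,dy=-3->C; (6,8):dx=-6,dy=-7->C; (7,8):dx=-3,dy=-4->C
Step 2: C = 27, D = 1, total pairs = 28.
Step 3: tau = (C - D)/(n(n-1)/2) = (27 - 1)/28 = 0.928571.
Step 4: Exact two-sided p-value (enumerate n! = 40320 permutations of y under H0): p = 0.000397.
Step 5: alpha = 0.1. reject H0.

tau_b = 0.9286 (C=27, D=1), p = 0.000397, reject H0.


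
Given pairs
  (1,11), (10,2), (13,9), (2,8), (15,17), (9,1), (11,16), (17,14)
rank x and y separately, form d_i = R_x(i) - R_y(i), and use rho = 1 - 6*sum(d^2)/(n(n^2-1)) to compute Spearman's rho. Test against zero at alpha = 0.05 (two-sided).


Step 1: Rank x and y separately (midranks; no ties here).
rank(x): 1->1, 10->4, 13->6, 2->2, 15->7, 9->3, 11->5, 17->8
rank(y): 11->5, 2->2, 9->4, 8->3, 17->8, 1->1, 16->7, 14->6
Step 2: d_i = R_x(i) - R_y(i); compute d_i^2.
  (1-5)^2=16, (4-2)^2=4, (6-4)^2=4, (2-3)^2=1, (7-8)^2=1, (3-1)^2=4, (5-7)^2=4, (8-6)^2=4
sum(d^2) = 38.
Step 3: rho = 1 - 6*38 / (8*(8^2 - 1)) = 1 - 228/504 = 0.547619.
Step 4: Under H0, t = rho * sqrt((n-2)/(1-rho^2)) = 1.6031 ~ t(6).
Step 5: Two-sided p-value from the t-distribution with 6 df = 0.160026.
Step 6: alpha = 0.05. fail to reject H0.

rho = 0.5476, p = 0.160026, fail to reject H0 at alpha = 0.05.


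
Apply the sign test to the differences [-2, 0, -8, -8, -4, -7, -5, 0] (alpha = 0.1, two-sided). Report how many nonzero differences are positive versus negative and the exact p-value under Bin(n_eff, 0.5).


Step 1: Discard zero differences. Original n = 8; n_eff = number of nonzero differences = 6.
Nonzero differences (with sign): -2, -8, -8, -4, -7, -5
Step 2: Count signs: positive = 0, negative = 6.
Step 3: Under H0: P(positive) = 0.5, so the number of positives S ~ Bin(6, 0.5).
Step 4: Two-sided exact p-value = sum of Bin(6,0.5) probabilities at or below the observed probability = 0.031250.
Step 5: alpha = 0.1. reject H0.

n_eff = 6, pos = 0, neg = 6, p = 0.031250, reject H0.


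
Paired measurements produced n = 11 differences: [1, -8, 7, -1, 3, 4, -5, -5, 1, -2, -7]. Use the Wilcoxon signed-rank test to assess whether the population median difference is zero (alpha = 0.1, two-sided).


Step 1: Drop any zero differences (none here) and take |d_i|.
|d| = [1, 8, 7, 1, 3, 4, 5, 5, 1, 2, 7]
Step 2: Midrank |d_i| (ties get averaged ranks).
ranks: |1|->2, |8|->11, |7|->9.5, |1|->2, |3|->5, |4|->6, |5|->7.5, |5|->7.5, |1|->2, |2|->4, |7|->9.5
Step 3: Attach original signs; sum ranks with positive sign and with negative sign.
W+ = 2 + 9.5 + 5 + 6 + 2 = 24.5
W- = 11 + 2 + 7.5 + 7.5 + 4 + 9.5 = 41.5
(Check: W+ + W- = 66 should equal n(n+1)/2 = 66.)
Step 4: Test statistic W = min(W+, W-) = 24.5.
Step 5: Ties in |d|, so use the tie-corrected normal approximation.
        E[W] = n(n+1)/4 = 11*12/4 = 33.
        Tie groups: |d|=1 (t=3), |d|=5 (t=2), |d|=7 (t=2); sum(t^3 - t) = 36.
        Var[W] = n(n+1)(2n+1)/24 - sum(t^3-t)/48 = 3036/24 - 36/48 = 125.75.
        z = (W - E[W]) / sqrt(Var[W]) = (24.5 - 33) / 11.2138 = -0.7580.
        Two-sided p = 2*Phi(z) = 0.448455.
Step 6: alpha = 0.1. fail to reject H0.

W+ = 24.5, W- = 41.5, W = min = 24.5, p = 0.448455, fail to reject H0.


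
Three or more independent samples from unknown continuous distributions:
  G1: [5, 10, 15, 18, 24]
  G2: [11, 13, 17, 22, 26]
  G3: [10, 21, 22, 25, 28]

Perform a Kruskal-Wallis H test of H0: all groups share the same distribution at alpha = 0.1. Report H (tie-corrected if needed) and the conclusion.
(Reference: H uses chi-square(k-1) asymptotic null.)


Step 1: Combine all N = 15 observations and assign midranks.
sorted (value, group, rank): (5,G1,1), (10,G1,2.5), (10,G3,2.5), (11,G2,4), (13,G2,5), (15,G1,6), (17,G2,7), (18,G1,8), (21,G3,9), (22,G2,10.5), (22,G3,10.5), (24,G1,12), (25,G3,13), (26,G2,14), (28,G3,15)
Step 2: Sum ranks within each group.
R_1 = 29.5 (n_1 = 5)
R_2 = 40.5 (n_2 = 5)
R_3 = 50 (n_3 = 5)
Step 3: H = 12/(N(N+1)) * sum(R_i^2/n_i) - 3(N+1)
     = 12/(15*16) * (29.5^2/5 + 40.5^2/5 + 50^2/5) - 3*16
     = 0.050000 * 1002.1 - 48
     = 2.105000.
Step 4: Ties present; correction factor C = 1 - 12/(15^3 - 15) = 0.996429. Corrected H = 2.105000 / 0.996429 = 2.112545.
Step 5: Under H0, H ~ chi^2(2); p-value = 0.347750.
Step 6: alpha = 0.1. fail to reject H0.

H = 2.1125, df = 2, p = 0.347750, fail to reject H0.


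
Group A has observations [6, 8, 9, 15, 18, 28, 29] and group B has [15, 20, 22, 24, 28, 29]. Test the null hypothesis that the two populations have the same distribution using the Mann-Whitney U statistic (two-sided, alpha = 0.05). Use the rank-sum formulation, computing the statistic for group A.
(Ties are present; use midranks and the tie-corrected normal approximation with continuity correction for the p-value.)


Step 1: Combine and sort all 13 observations; assign midranks.
sorted (value, group): (6,X), (8,X), (9,X), (15,X), (15,Y), (18,X), (20,Y), (22,Y), (24,Y), (28,X), (28,Y), (29,X), (29,Y)
ranks: 6->1, 8->2, 9->3, 15->4.5, 15->4.5, 18->6, 20->7, 22->8, 24->9, 28->10.5, 28->10.5, 29->12.5, 29->12.5
Step 2: Rank sum for X: R1 = 1 + 2 + 3 + 4.5 + 6 + 10.5 + 12.5 = 39.5.
Step 3: U_X = R1 - n1(n1+1)/2 = 39.5 - 7*8/2 = 39.5 - 28 = 11.5.
       U_Y = n1*n2 - U_X = 42 - 11.5 = 30.5.
Step 4: Ties are present, so use the tie-corrected normal approximation (with continuity correction) for the p-value.
Step 5: p-value = 0.196688; compare to alpha = 0.05. fail to reject H0.

U_X = 11.5, p = 0.196688, fail to reject H0 at alpha = 0.05.


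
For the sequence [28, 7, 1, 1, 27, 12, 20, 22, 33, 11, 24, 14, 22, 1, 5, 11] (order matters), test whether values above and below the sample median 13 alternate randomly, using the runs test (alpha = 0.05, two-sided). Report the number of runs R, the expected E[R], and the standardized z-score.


Step 1: Compute median = 13; label A = above, B = below.
Labels in order: ABBBABAAABAAABBB  (n_A = 8, n_B = 8)
Step 2: Count runs R = 8.
Step 3: Under H0 (random ordering), E[R] = 2*n_A*n_B/(n_A+n_B) + 1 = 2*8*8/16 + 1 = 9.0000.
        Var[R] = 2*n_A*n_B*(2*n_A*n_B - n_A - n_B) / ((n_A+n_B)^2 * (n_A+n_B-1)) = 14336/3840 = 3.7333.
        SD[R] = 1.9322.
Step 4: Continuity-corrected z = (R + 0.5 - E[R]) / SD[R] = (8 + 0.5 - 9.0000) / 1.9322 = -0.2588.
Step 5: Two-sided p-value via normal approximation = 2*(1 - Phi(|z|)) = 0.795809.
Step 6: alpha = 0.05. fail to reject H0.

R = 8, z = -0.2588, p = 0.795809, fail to reject H0.


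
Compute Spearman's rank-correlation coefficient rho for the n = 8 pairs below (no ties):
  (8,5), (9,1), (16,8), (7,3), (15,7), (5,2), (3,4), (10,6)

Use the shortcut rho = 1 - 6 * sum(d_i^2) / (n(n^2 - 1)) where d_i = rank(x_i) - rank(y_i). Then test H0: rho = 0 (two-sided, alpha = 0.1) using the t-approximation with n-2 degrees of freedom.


Step 1: Rank x and y separately (midranks; no ties here).
rank(x): 8->4, 9->5, 16->8, 7->3, 15->7, 5->2, 3->1, 10->6
rank(y): 5->5, 1->1, 8->8, 3->3, 7->7, 2->2, 4->4, 6->6
Step 2: d_i = R_x(i) - R_y(i); compute d_i^2.
  (4-5)^2=1, (5-1)^2=16, (8-8)^2=0, (3-3)^2=0, (7-7)^2=0, (2-2)^2=0, (1-4)^2=9, (6-6)^2=0
sum(d^2) = 26.
Step 3: rho = 1 - 6*26 / (8*(8^2 - 1)) = 1 - 156/504 = 0.690476.
Step 4: Under H0, t = rho * sqrt((n-2)/(1-rho^2)) = 2.3382 ~ t(6).
Step 5: Two-sided p-value from the t-distribution with 6 df = 0.057990.
Step 6: alpha = 0.1. reject H0.

rho = 0.6905, p = 0.057990, reject H0 at alpha = 0.1.


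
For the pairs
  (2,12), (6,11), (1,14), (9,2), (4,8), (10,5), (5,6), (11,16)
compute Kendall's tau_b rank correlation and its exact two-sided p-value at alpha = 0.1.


Step 1: Enumerate the 28 unordered pairs (i,j) with i<j and classify each by sign(x_j-x_i) * sign(y_j-y_i).
  (1,2):dx=+4,dy=-1->D; (1,3):dx=-1,dy=+2->D; (1,4):dx=+7,dy=-10->D; (1,5):dx=+2,dy=-4->D
  (1,6):dx=+8,dy=-7->D; (1,7):dx=+3,dy=-6->D; (1,8):dx=+9,dy=+4->C; (2,3):dx=-5,dy=+3->D
  (2,4):dx=+3,dy=-9->D; (2,5):dx=-2,dy=-3->C; (2,6):dx=+4,dy=-6->D; (2,7):dx=-1,dy=-5->C
  (2,8):dx=+5,dy=+5->C; (3,4):dx=+8,dy=-12->D; (3,5):dx=+3,dy=-6->D; (3,6):dx=+9,dy=-9->D
  (3,7):dx=+4,dy=-8->D; (3,8):dx=+10,dy=+2->C; (4,5):dx=-5,dy=+6->D; (4,6):dx=+1,dy=+3->C
  (4,7):dx=-4,dy=+4->D; (4,8):dx=+2,dy=+14->C; (5,6):dx=+6,dy=-3->D; (5,7):dx=+1,dy=-2->D
  (5,8):dx=+7,dy=+8->C; (6,7):dx=-5,dy=+1->D; (6,8):dx=+1,dy=+11->C; (7,8):dx=+6,dy=+10->C
Step 2: C = 10, D = 18, total pairs = 28.
Step 3: tau = (C - D)/(n(n-1)/2) = (10 - 18)/28 = -0.285714.
Step 4: Exact two-sided p-value (enumerate n! = 40320 permutations of y under H0): p = 0.398760.
Step 5: alpha = 0.1. fail to reject H0.

tau_b = -0.2857 (C=10, D=18), p = 0.398760, fail to reject H0.


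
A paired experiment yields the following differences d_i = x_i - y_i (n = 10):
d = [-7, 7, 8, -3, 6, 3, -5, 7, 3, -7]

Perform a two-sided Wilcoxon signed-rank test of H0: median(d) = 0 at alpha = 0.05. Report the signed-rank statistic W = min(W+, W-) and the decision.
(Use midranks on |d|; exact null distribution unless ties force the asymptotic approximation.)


Step 1: Drop any zero differences (none here) and take |d_i|.
|d| = [7, 7, 8, 3, 6, 3, 5, 7, 3, 7]
Step 2: Midrank |d_i| (ties get averaged ranks).
ranks: |7|->7.5, |7|->7.5, |8|->10, |3|->2, |6|->5, |3|->2, |5|->4, |7|->7.5, |3|->2, |7|->7.5
Step 3: Attach original signs; sum ranks with positive sign and with negative sign.
W+ = 7.5 + 10 + 5 + 2 + 7.5 + 2 = 34
W- = 7.5 + 2 + 4 + 7.5 = 21
(Check: W+ + W- = 55 should equal n(n+1)/2 = 55.)
Step 4: Test statistic W = min(W+, W-) = 21.
Step 5: Ties in |d|, so use the tie-corrected normal approximation.
        E[W] = n(n+1)/4 = 10*11/4 = 27.5.
        Tie groups: |d|=3 (t=3), |d|=7 (t=4); sum(t^3 - t) = 84.
        Var[W] = n(n+1)(2n+1)/24 - sum(t^3-t)/48 = 2310/24 - 84/48 = 94.5.
        z = (W - E[W]) / sqrt(Var[W]) = (21 - 27.5) / 9.7211 = -0.6686.
        Two-sided p = 2*Phi(z) = 0.503720.
Step 6: alpha = 0.05. fail to reject H0.

W+ = 34, W- = 21, W = min = 21, p = 0.503720, fail to reject H0.


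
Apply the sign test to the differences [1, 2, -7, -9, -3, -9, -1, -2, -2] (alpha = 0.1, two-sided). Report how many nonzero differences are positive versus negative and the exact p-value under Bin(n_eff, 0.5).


Step 1: Discard zero differences. Original n = 9; n_eff = number of nonzero differences = 9.
Nonzero differences (with sign): +1, +2, -7, -9, -3, -9, -1, -2, -2
Step 2: Count signs: positive = 2, negative = 7.
Step 3: Under H0: P(positive) = 0.5, so the number of positives S ~ Bin(9, 0.5).
Step 4: Two-sided exact p-value = sum of Bin(9,0.5) probabilities at or below the observed probability = 0.179688.
Step 5: alpha = 0.1. fail to reject H0.

n_eff = 9, pos = 2, neg = 7, p = 0.179688, fail to reject H0.


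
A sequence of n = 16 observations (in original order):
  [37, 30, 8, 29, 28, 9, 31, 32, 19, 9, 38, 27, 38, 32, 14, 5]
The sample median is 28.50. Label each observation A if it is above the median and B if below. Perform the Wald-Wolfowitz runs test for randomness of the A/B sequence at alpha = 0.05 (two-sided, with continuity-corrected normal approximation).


Step 1: Compute median = 28.50; label A = above, B = below.
Labels in order: AABABBAABBABAABB  (n_A = 8, n_B = 8)
Step 2: Count runs R = 10.
Step 3: Under H0 (random ordering), E[R] = 2*n_A*n_B/(n_A+n_B) + 1 = 2*8*8/16 + 1 = 9.0000.
        Var[R] = 2*n_A*n_B*(2*n_A*n_B - n_A - n_B) / ((n_A+n_B)^2 * (n_A+n_B-1)) = 14336/3840 = 3.7333.
        SD[R] = 1.9322.
Step 4: Continuity-corrected z = (R - 0.5 - E[R]) / SD[R] = (10 - 0.5 - 9.0000) / 1.9322 = 0.2588.
Step 5: Two-sided p-value via normal approximation = 2*(1 - Phi(|z|)) = 0.795809.
Step 6: alpha = 0.05. fail to reject H0.

R = 10, z = 0.2588, p = 0.795809, fail to reject H0.


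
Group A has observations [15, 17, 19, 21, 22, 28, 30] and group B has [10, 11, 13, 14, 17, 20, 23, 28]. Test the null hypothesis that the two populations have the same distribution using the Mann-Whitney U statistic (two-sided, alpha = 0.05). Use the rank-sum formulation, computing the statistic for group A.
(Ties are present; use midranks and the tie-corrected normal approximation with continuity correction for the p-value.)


Step 1: Combine and sort all 15 observations; assign midranks.
sorted (value, group): (10,Y), (11,Y), (13,Y), (14,Y), (15,X), (17,X), (17,Y), (19,X), (20,Y), (21,X), (22,X), (23,Y), (28,X), (28,Y), (30,X)
ranks: 10->1, 11->2, 13->3, 14->4, 15->5, 17->6.5, 17->6.5, 19->8, 20->9, 21->10, 22->11, 23->12, 28->13.5, 28->13.5, 30->15
Step 2: Rank sum for X: R1 = 5 + 6.5 + 8 + 10 + 11 + 13.5 + 15 = 69.
Step 3: U_X = R1 - n1(n1+1)/2 = 69 - 7*8/2 = 69 - 28 = 41.
       U_Y = n1*n2 - U_X = 56 - 41 = 15.
Step 4: Ties are present, so use the tie-corrected normal approximation (with continuity correction) for the p-value.
Step 5: p-value = 0.147286; compare to alpha = 0.05. fail to reject H0.

U_X = 41, p = 0.147286, fail to reject H0 at alpha = 0.05.


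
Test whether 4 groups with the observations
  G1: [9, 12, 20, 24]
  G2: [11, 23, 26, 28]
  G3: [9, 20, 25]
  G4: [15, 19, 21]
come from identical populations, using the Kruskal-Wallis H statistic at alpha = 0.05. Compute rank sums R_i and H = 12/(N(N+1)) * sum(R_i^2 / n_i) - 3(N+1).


Step 1: Combine all N = 14 observations and assign midranks.
sorted (value, group, rank): (9,G1,1.5), (9,G3,1.5), (11,G2,3), (12,G1,4), (15,G4,5), (19,G4,6), (20,G1,7.5), (20,G3,7.5), (21,G4,9), (23,G2,10), (24,G1,11), (25,G3,12), (26,G2,13), (28,G2,14)
Step 2: Sum ranks within each group.
R_1 = 24 (n_1 = 4)
R_2 = 40 (n_2 = 4)
R_3 = 21 (n_3 = 3)
R_4 = 20 (n_4 = 3)
Step 3: H = 12/(N(N+1)) * sum(R_i^2/n_i) - 3(N+1)
     = 12/(14*15) * (24^2/4 + 40^2/4 + 21^2/3 + 20^2/3) - 3*15
     = 0.057143 * 824.333 - 45
     = 2.104762.
Step 4: Ties present; correction factor C = 1 - 12/(14^3 - 14) = 0.995604. Corrected H = 2.104762 / 0.995604 = 2.114054.
Step 5: Under H0, H ~ chi^2(3); p-value = 0.549075.
Step 6: alpha = 0.05. fail to reject H0.

H = 2.1141, df = 3, p = 0.549075, fail to reject H0.


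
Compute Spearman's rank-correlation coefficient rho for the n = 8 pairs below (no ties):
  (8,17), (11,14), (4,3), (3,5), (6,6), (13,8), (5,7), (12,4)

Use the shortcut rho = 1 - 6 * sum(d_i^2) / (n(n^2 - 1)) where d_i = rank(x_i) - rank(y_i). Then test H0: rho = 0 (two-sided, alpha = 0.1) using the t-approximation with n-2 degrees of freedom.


Step 1: Rank x and y separately (midranks; no ties here).
rank(x): 8->5, 11->6, 4->2, 3->1, 6->4, 13->8, 5->3, 12->7
rank(y): 17->8, 14->7, 3->1, 5->3, 6->4, 8->6, 7->5, 4->2
Step 2: d_i = R_x(i) - R_y(i); compute d_i^2.
  (5-8)^2=9, (6-7)^2=1, (2-1)^2=1, (1-3)^2=4, (4-4)^2=0, (8-6)^2=4, (3-5)^2=4, (7-2)^2=25
sum(d^2) = 48.
Step 3: rho = 1 - 6*48 / (8*(8^2 - 1)) = 1 - 288/504 = 0.428571.
Step 4: Under H0, t = rho * sqrt((n-2)/(1-rho^2)) = 1.1619 ~ t(6).
Step 5: Two-sided p-value from the t-distribution with 6 df = 0.289403.
Step 6: alpha = 0.1. fail to reject H0.

rho = 0.4286, p = 0.289403, fail to reject H0 at alpha = 0.1.


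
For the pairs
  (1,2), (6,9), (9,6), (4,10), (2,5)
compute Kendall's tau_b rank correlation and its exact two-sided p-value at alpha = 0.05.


Step 1: Enumerate the 10 unordered pairs (i,j) with i<j and classify each by sign(x_j-x_i) * sign(y_j-y_i).
  (1,2):dx=+5,dy=+7->C; (1,3):dx=+8,dy=+4->C; (1,4):dx=+3,dy=+8->C; (1,5):dx=+1,dy=+3->C
  (2,3):dx=+3,dy=-3->D; (2,4):dx=-2,dy=+1->D; (2,5):dx=-4,dy=-4->C; (3,4):dx=-5,dy=+4->D
  (3,5):dx=-7,dy=-1->C; (4,5):dx=-2,dy=-5->C
Step 2: C = 7, D = 3, total pairs = 10.
Step 3: tau = (C - D)/(n(n-1)/2) = (7 - 3)/10 = 0.400000.
Step 4: Exact two-sided p-value (enumerate n! = 120 permutations of y under H0): p = 0.483333.
Step 5: alpha = 0.05. fail to reject H0.

tau_b = 0.4000 (C=7, D=3), p = 0.483333, fail to reject H0.


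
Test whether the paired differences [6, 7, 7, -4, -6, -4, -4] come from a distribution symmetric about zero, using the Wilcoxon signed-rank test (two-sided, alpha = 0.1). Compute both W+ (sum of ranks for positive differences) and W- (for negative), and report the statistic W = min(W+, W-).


Step 1: Drop any zero differences (none here) and take |d_i|.
|d| = [6, 7, 7, 4, 6, 4, 4]
Step 2: Midrank |d_i| (ties get averaged ranks).
ranks: |6|->4.5, |7|->6.5, |7|->6.5, |4|->2, |6|->4.5, |4|->2, |4|->2
Step 3: Attach original signs; sum ranks with positive sign and with negative sign.
W+ = 4.5 + 6.5 + 6.5 = 17.5
W- = 2 + 4.5 + 2 + 2 = 10.5
(Check: W+ + W- = 28 should equal n(n+1)/2 = 28.)
Step 4: Test statistic W = min(W+, W-) = 10.5.
Step 5: Ties in |d|, so use the tie-corrected normal approximation.
        E[W] = n(n+1)/4 = 7*8/4 = 14.
        Tie groups: |d|=4 (t=3), |d|=6 (t=2), |d|=7 (t=2); sum(t^3 - t) = 36.
        Var[W] = n(n+1)(2n+1)/24 - sum(t^3-t)/48 = 840/24 - 36/48 = 34.25.
        z = (W - E[W]) / sqrt(Var[W]) = (10.5 - 14) / 5.8523 = -0.5981.
        Two-sided p = 2*Phi(z) = 0.549806.
Step 6: alpha = 0.1. fail to reject H0.

W+ = 17.5, W- = 10.5, W = min = 10.5, p = 0.549806, fail to reject H0.


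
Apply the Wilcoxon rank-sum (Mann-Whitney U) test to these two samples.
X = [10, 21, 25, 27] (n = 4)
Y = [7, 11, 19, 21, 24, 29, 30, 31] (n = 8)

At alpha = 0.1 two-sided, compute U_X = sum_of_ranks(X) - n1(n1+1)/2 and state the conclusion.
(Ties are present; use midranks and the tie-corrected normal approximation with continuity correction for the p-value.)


Step 1: Combine and sort all 12 observations; assign midranks.
sorted (value, group): (7,Y), (10,X), (11,Y), (19,Y), (21,X), (21,Y), (24,Y), (25,X), (27,X), (29,Y), (30,Y), (31,Y)
ranks: 7->1, 10->2, 11->3, 19->4, 21->5.5, 21->5.5, 24->7, 25->8, 27->9, 29->10, 30->11, 31->12
Step 2: Rank sum for X: R1 = 2 + 5.5 + 8 + 9 = 24.5.
Step 3: U_X = R1 - n1(n1+1)/2 = 24.5 - 4*5/2 = 24.5 - 10 = 14.5.
       U_Y = n1*n2 - U_X = 32 - 14.5 = 17.5.
Step 4: Ties are present, so use the tie-corrected normal approximation (with continuity correction) for the p-value.
Step 5: p-value = 0.864901; compare to alpha = 0.1. fail to reject H0.

U_X = 14.5, p = 0.864901, fail to reject H0 at alpha = 0.1.
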